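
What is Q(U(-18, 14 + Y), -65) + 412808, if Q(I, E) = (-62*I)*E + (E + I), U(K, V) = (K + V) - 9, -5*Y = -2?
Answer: 1809762/5 ≈ 3.6195e+5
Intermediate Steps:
Y = ⅖ (Y = -⅕*(-2) = ⅖ ≈ 0.40000)
U(K, V) = -9 + K + V
Q(I, E) = E + I - 62*E*I (Q(I, E) = -62*E*I + (E + I) = E + I - 62*E*I)
Q(U(-18, 14 + Y), -65) + 412808 = (-65 + (-9 - 18 + (14 + ⅖)) - 62*(-65)*(-9 - 18 + (14 + ⅖))) + 412808 = (-65 + (-9 - 18 + 72/5) - 62*(-65)*(-9 - 18 + 72/5)) + 412808 = (-65 - 63/5 - 62*(-65)*(-63/5)) + 412808 = (-65 - 63/5 - 50778) + 412808 = -254278/5 + 412808 = 1809762/5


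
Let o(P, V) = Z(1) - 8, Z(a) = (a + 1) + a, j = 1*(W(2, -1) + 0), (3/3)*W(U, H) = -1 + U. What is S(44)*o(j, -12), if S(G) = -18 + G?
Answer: -130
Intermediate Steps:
W(U, H) = -1 + U
j = 1 (j = 1*((-1 + 2) + 0) = 1*(1 + 0) = 1*1 = 1)
Z(a) = 1 + 2*a (Z(a) = (1 + a) + a = 1 + 2*a)
o(P, V) = -5 (o(P, V) = (1 + 2*1) - 8 = (1 + 2) - 8 = 3 - 8 = -5)
S(44)*o(j, -12) = (-18 + 44)*(-5) = 26*(-5) = -130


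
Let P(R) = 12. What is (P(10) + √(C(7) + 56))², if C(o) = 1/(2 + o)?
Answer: (36 + √505)²/9 ≈ 379.89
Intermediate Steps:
(P(10) + √(C(7) + 56))² = (12 + √(1/(2 + 7) + 56))² = (12 + √(1/9 + 56))² = (12 + √(⅑ + 56))² = (12 + √(505/9))² = (12 + √505/3)²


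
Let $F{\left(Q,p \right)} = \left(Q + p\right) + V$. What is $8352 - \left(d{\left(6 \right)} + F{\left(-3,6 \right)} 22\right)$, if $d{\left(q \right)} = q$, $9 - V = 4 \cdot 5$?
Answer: $8522$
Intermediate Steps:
$V = -11$ ($V = 9 - 4 \cdot 5 = 9 - 20 = -11$)
$F{\left(Q,p \right)} = -11 + Q + p$ ($F{\left(Q,p \right)} = \left(Q + p\right) - 11 = -11 + Q + p$)
$8352 - \left(d{\left(6 \right)} + F{\left(-3,6 \right)} 22\right) = 8352 - \left(6 + \left(-11 - 3 + 6\right) 22\right) = 8352 - \left(6 - 176\right) = 8352 - -170 = 8352 + 170 = 8522$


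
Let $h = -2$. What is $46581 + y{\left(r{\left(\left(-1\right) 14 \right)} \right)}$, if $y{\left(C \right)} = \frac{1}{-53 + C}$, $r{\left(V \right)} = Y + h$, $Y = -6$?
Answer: $\frac{2841440}{61} \approx 46581.0$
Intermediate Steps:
$r{\left(V \right)} = -8$ ($r{\left(V \right)} = -6 - 2 = -8$)
$46581 + y{\left(r{\left(\left(-1\right) 14 \right)} \right)} = 46581 + \frac{1}{-53 - 8} = 46581 + \frac{1}{-61} = 46581 - \frac{1}{61} = \frac{2841440}{61}$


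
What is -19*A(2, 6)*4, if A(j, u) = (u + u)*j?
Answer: -1824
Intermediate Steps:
A(j, u) = 2*j*u (A(j, u) = (2*u)*j = 2*j*u)
-19*A(2, 6)*4 = -38*2*6*4 = -19*24*4 = -456*4 = -1824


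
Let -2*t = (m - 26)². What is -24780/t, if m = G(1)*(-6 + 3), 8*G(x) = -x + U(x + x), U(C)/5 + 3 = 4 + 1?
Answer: 634368/11045 ≈ 57.435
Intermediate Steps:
U(C) = 10 (U(C) = -15 + 5*(4 + 1) = -15 + 5*5 = -15 + 25 = 10)
G(x) = 5/4 - x/8 (G(x) = (-x + 10)/8 = (10 - x)/8 = 5/4 - x/8)
m = -27/8 (m = (5/4 - ⅛*1)*(-6 + 3) = (5/4 - ⅛)*(-3) = (9/8)*(-3) = -27/8 ≈ -3.3750)
t = -55225/128 (t = -(-27/8 - 26)²/2 = -(-235/8)²/2 = -½*55225/64 = -55225/128 ≈ -431.45)
-24780/t = -24780/(-55225/128) = -24780*(-128/55225) = 634368/11045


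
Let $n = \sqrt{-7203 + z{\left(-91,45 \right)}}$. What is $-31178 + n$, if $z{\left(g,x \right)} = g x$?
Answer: $-31178 + i \sqrt{11298} \approx -31178.0 + 106.29 i$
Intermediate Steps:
$n = i \sqrt{11298}$ ($n = \sqrt{-7203 - 4095} = \sqrt{-11298} = i \sqrt{11298} \approx 106.29 i$)
$-31178 + n = -31178 + i \sqrt{11298}$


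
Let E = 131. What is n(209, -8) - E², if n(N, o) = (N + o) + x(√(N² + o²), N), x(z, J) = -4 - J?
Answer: -17173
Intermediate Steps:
n(N, o) = -4 + o (n(N, o) = (N + o) + (-4 - N) = -4 + o)
n(209, -8) - E² = (-4 - 8) - 1*131² = -12 - 1*17161 = -12 - 17161 = -17173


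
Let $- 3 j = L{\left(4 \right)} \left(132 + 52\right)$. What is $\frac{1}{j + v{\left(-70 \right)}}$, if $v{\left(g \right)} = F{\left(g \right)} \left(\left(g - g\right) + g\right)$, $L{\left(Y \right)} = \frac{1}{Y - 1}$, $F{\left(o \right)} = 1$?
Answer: $- \frac{9}{814} \approx -0.011057$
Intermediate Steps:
$L{\left(Y \right)} = \frac{1}{-1 + Y}$
$j = - \frac{184}{9}$ ($j = - \frac{\frac{1}{-1 + 4} \left(132 + 52\right)}{3} = - \frac{\frac{1}{3} \cdot 184}{3} = \left(- \frac{1}{3}\right) \frac{184}{3} = - \frac{184}{9} \approx -20.444$)
$v{\left(g \right)} = g$ ($v{\left(g \right)} = 1 \left(\left(g - g\right) + g\right) = 1 \left(0 + g\right) = 1 g = g$)
$\frac{1}{j + v{\left(-70 \right)}} = \frac{1}{- \frac{184}{9} - 70} = \frac{1}{- \frac{814}{9}} = - \frac{9}{814}$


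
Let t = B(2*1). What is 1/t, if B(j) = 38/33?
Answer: 33/38 ≈ 0.86842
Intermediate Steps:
B(j) = 38/33 (B(j) = 38*(1/33) = 38/33)
t = 38/33 ≈ 1.1515
1/t = 1/(38/33) = 33/38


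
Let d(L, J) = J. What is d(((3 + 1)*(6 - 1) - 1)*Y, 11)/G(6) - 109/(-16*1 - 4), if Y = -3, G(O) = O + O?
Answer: 191/30 ≈ 6.3667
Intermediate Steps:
G(O) = 2*O
d(((3 + 1)*(6 - 1) - 1)*Y, 11)/G(6) - 109/(-16*1 - 4) = 11/((2*6)) - 109/(-16*1 - 4) = 11/12 - 109/(-16 - 4) = 11*(1/12) - 109/(-20) = 11/12 - 109*(-1/20) = 11/12 + 109/20 = 191/30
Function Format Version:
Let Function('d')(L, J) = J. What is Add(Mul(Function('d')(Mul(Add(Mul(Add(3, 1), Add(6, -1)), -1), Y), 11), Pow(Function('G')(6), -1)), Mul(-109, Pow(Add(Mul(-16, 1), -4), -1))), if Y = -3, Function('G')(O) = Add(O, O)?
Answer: Rational(191, 30) ≈ 6.3667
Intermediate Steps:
Function('G')(O) = Mul(2, O)
Add(Mul(Function('d')(Mul(Add(Mul(Add(3, 1), Add(6, -1)), -1), Y), 11), Pow(Function('G')(6), -1)), Mul(-109, Pow(Add(Mul(-16, 1), -4), -1))) = Add(Mul(11, Pow(Mul(2, 6), -1)), Mul(-109, Pow(Add(Mul(-16, 1), -4), -1))) = Add(Mul(11, Pow(12, -1)), Mul(-109, Pow(Add(-16, -4), -1))) = Add(Mul(11, Rational(1, 12)), Mul(-109, Pow(-20, -1))) = Add(Rational(11, 12), Mul(-109, Rational(-1, 20))) = Add(Rational(11, 12), Rational(109, 20)) = Rational(191, 30)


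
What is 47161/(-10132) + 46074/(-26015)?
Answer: -1693715183/263583980 ≈ -6.4257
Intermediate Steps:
47161/(-10132) + 46074/(-26015) = 47161*(-1/10132) + 46074*(-1/26015) = -47161/10132 - 46074/26015 = -1693715183/263583980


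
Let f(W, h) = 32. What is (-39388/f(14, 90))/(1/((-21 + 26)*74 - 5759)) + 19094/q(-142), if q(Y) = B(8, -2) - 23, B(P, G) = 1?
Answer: 583643937/88 ≈ 6.6323e+6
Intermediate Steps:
q(Y) = -22 (q(Y) = 1 - 23 = -22)
(-39388/f(14, 90))/(1/((-21 + 26)*74 - 5759)) + 19094/q(-142) = (-39388/32)/(1/((-21 + 26)*74 - 5759)) + 19094/(-22) = (-39388*1/32)/(1/(5*74 - 5759)) + 19094*(-1/22) = -9847/(8*(1/(370 - 5759))) - 9547/11 = -9847/(8*(1/(-5389))) - 9547/11 = -9847/(8*(-1/5389)) - 9547/11 = -9847/8*(-5389) - 9547/11 = 53065483/8 - 9547/11 = 583643937/88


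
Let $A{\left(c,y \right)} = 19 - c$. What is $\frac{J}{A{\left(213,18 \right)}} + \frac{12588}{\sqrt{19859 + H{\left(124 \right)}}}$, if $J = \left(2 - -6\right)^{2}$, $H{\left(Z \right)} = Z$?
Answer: $- \frac{32}{97} + \frac{4196 \sqrt{19983}}{6661} \approx 88.719$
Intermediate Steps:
$J = 64$ ($J = \left(2 + 6\right)^{2} = 8^{2} = 64$)
$\frac{J}{A{\left(213,18 \right)}} + \frac{12588}{\sqrt{19859 + H{\left(124 \right)}}} = \frac{64}{19 - 213} + \frac{12588}{\sqrt{19859 + 124}} = \frac{64}{19 - 213} + \frac{12588}{\sqrt{19983}} = \frac{64}{-194} + 12588 \frac{\sqrt{19983}}{19983} = 64 \left(- \frac{1}{194}\right) + \frac{4196 \sqrt{19983}}{6661} = - \frac{32}{97} + \frac{4196 \sqrt{19983}}{6661}$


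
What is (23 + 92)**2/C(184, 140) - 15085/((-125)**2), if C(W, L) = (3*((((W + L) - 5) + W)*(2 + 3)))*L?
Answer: -125821159/132037500 ≈ -0.95292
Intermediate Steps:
C(W, L) = L*(-75 + 15*L + 30*W) (C(W, L) = (3*((((L + W) - 5) + W)*5))*L = (3*(((-5 + L + W) + W)*5))*L = (3*((-5 + L + 2*W)*5))*L = (3*(-25 + 5*L + 10*W))*L = (-75 + 15*L + 30*W)*L = L*(-75 + 15*L + 30*W))
(23 + 92)**2/C(184, 140) - 15085/((-125)**2) = (23 + 92)**2/((15*140*(-5 + 140 + 2*184))) - 15085/((-125)**2) = 115**2/((15*140*(-5 + 140 + 368))) - 15085/15625 = 13225/((15*140*503)) - 15085*1/15625 = 13225/1056300 - 3017/3125 = 13225*(1/1056300) - 3017/3125 = 529/42252 - 3017/3125 = -125821159/132037500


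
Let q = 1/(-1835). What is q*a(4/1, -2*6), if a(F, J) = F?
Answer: -4/1835 ≈ -0.0021798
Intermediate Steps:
q = -1/1835 ≈ -0.00054496
q*a(4/1, -2*6) = -4/(1835*1) = -4/1835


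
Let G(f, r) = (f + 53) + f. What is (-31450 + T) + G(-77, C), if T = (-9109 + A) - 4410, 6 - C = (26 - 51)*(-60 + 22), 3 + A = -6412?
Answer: -51485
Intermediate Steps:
A = -6415 (A = -3 - 6412 = -6415)
C = -944 (C = 6 - (26 - 51)*(-60 + 22) = 6 - (-25)*(-38) = 6 - 1*950 = 6 - 950 = -944)
G(f, r) = 53 + 2*f (G(f, r) = (53 + f) + f = 53 + 2*f)
T = -19934 (T = (-9109 - 6415) - 4410 = -15524 - 4410 = -19934)
(-31450 + T) + G(-77, C) = (-31450 - 19934) + (53 + 2*(-77)) = -51384 + (53 - 154) = -51384 - 101 = -51485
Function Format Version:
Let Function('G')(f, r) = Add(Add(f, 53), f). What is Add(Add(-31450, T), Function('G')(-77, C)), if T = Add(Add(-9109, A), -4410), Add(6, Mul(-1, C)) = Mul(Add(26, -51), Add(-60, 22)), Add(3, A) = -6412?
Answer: -51485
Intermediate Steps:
A = -6415 (A = Add(-3, -6412) = -6415)
C = -944 (C = Add(6, Mul(-1, Mul(Add(26, -51), Add(-60, 22)))) = Add(6, Mul(-1, Mul(-25, -38))) = Add(6, Mul(-1, 950)) = Add(6, -950) = -944)
Function('G')(f, r) = Add(53, Mul(2, f)) (Function('G')(f, r) = Add(Add(53, f), f) = Add(53, Mul(2, f)))
T = -19934 (T = Add(Add(-9109, -6415), -4410) = Add(-15524, -4410) = -19934)
Add(Add(-31450, T), Function('G')(-77, C)) = Add(Add(-31450, -19934), Add(53, Mul(2, -77))) = Add(-51384, Add(53, -154)) = Add(-51384, -101) = -51485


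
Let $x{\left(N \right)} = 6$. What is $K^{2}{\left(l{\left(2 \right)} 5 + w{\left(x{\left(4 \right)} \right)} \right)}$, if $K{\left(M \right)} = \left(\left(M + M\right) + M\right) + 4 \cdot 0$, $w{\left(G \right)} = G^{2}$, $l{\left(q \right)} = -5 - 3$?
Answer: $144$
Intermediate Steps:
$l{\left(q \right)} = -8$
$K{\left(M \right)} = 3 M$ ($K{\left(M \right)} = \left(2 M + M\right) + 0 = 3 M + 0 = 3 M$)
$K^{2}{\left(l{\left(2 \right)} 5 + w{\left(x{\left(4 \right)} \right)} \right)} = \left(3 \left(\left(-8\right) 5 + 6^{2}\right)\right)^{2} = \left(3 \left(-40 + 36\right)\right)^{2} = \left(3 \left(-4\right)\right)^{2} = \left(-12\right)^{2} = 144$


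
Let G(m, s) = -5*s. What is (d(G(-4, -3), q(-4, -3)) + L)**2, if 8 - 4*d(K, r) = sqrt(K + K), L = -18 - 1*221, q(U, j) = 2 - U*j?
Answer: (948 + sqrt(30))**2/16 ≈ 56820.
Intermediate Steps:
q(U, j) = 2 - U*j
L = -239 (L = -18 - 221 = -239)
d(K, r) = 2 - sqrt(2)*sqrt(K)/4 (d(K, r) = 2 - sqrt(K + K)/4 = 2 - sqrt(2)*sqrt(K)/4)
(d(G(-4, -3), q(-4, -3)) + L)**2 = ((2 - sqrt(2)*sqrt(-5*(-3))/4) - 239)**2 = ((2 - sqrt(2)*sqrt(15)/4) - 239)**2 = ((2 - sqrt(30)/4) - 239)**2 = (-237 - sqrt(30)/4)**2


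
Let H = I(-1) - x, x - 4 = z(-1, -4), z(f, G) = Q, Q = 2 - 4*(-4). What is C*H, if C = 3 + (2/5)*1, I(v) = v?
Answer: -391/5 ≈ -78.200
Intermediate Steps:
Q = 18 (Q = 2 + 16 = 18)
C = 17/5 (C = 3 + (2*(⅕))*1 = 3 + (⅖)*1 = 3 + ⅖ = 17/5 ≈ 3.4000)
z(f, G) = 18
x = 22 (x = 4 + 18 = 22)
H = -23 (H = -1 - 1*22 = -1 - 22 = -23)
C*H = (17/5)*(-23) = -391/5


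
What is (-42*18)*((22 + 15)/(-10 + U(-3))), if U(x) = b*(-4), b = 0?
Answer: 13986/5 ≈ 2797.2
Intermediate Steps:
U(x) = 0 (U(x) = 0*(-4) = 0)
(-42*18)*((22 + 15)/(-10 + U(-3))) = (-42*18)*((22 + 15)/(-10 + 0)) = -27972/(-10) = -27972*(-1)/10 = -756*(-37/10) = 13986/5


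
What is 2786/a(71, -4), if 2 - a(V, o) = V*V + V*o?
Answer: -2786/4755 ≈ -0.58591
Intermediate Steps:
a(V, o) = 2 - V**2 - V*o (a(V, o) = 2 - (V*V + V*o) = 2 - (V**2 + V*o) = 2 + (-V**2 - V*o) = 2 - V**2 - V*o)
2786/a(71, -4) = 2786/(2 - 1*71**2 - 1*71*(-4)) = 2786/(2 - 1*5041 + 284) = 2786/(2 - 5041 + 284) = 2786/(-4755) = 2786*(-1/4755) = -2786/4755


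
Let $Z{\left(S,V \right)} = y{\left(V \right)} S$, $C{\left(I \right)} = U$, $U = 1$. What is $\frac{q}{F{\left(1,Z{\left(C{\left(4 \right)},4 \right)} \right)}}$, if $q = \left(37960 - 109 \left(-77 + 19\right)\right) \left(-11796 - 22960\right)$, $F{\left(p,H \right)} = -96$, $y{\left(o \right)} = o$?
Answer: $\frac{192383149}{12} \approx 1.6032 \cdot 10^{7}$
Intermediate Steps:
$C{\left(I \right)} = 1$
$Z{\left(S,V \right)} = S V$ ($Z{\left(S,V \right)} = V S = S V$)
$q = -1539065192$ ($q = \left(37960 - -6322\right) \left(-34756\right) = \left(37960 + 6322\right) \left(-34756\right) = 44282 \left(-34756\right) = -1539065192$)
$\frac{q}{F{\left(1,Z{\left(C{\left(4 \right)},4 \right)} \right)}} = - \frac{1539065192}{-96} = \left(-1539065192\right) \left(- \frac{1}{96}\right) = \frac{192383149}{12}$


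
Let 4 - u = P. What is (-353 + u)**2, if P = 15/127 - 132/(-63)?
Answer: 877380662596/7112889 ≈ 1.2335e+5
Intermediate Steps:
P = 5903/2667 (P = 15*(1/127) - 132*(-1/63) = 15/127 + 44/21 = 5903/2667 ≈ 2.2133)
u = 4765/2667 (u = 4 - 1*5903/2667 = 4 - 5903/2667 = 4765/2667 ≈ 1.7867)
(-353 + u)**2 = (-353 + 4765/2667)**2 = (-936686/2667)**2 = 877380662596/7112889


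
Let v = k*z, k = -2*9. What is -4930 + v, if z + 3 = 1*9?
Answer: -5038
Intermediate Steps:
z = 6 (z = -3 + 1*9 = -3 + 9 = 6)
k = -18
v = -108 (v = -18*6 = -108)
-4930 + v = -4930 - 108 = -5038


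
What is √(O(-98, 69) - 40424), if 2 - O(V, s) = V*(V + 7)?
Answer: 2*I*√12335 ≈ 222.13*I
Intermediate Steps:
O(V, s) = 2 - V*(7 + V) (O(V, s) = 2 - V*(V + 7) = 2 - V*(7 + V))
√(O(-98, 69) - 40424) = √((2 - 1*(-98)² - 7*(-98)) - 40424) = √((2 - 1*9604 + 686) - 40424) = √((2 - 9604 + 686) - 40424) = √(-8916 - 40424) = √(-49340) = 2*I*√12335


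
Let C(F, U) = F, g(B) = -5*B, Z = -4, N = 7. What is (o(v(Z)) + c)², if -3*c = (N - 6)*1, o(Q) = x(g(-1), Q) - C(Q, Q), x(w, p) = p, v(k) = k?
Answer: ⅑ ≈ 0.11111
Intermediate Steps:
o(Q) = 0 (o(Q) = Q - Q = 0)
c = -⅓ (c = -(7 - 6)/3 = -1/3 = -⅓*1 = -⅓ ≈ -0.33333)
(o(v(Z)) + c)² = (0 - ⅓)² = (-⅓)² = ⅑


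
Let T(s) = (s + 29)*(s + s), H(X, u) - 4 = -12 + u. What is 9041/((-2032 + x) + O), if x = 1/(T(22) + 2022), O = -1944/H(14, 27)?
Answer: -732809214/172994813 ≈ -4.2360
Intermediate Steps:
H(X, u) = -8 + u (H(X, u) = 4 + (-12 + u) = -8 + u)
T(s) = 2*s*(29 + s) (T(s) = (29 + s)*(2*s) = 2*s*(29 + s))
O = -1944/19 (O = -1944/(-8 + 27) = -1944/19 ≈ -102.32)
x = 1/4266 (x = 1/(2*22*(29 + 22) + 2022) = 1/(2*22*51 + 2022) = 1/(2244 + 2022) = 1/4266 ≈ 0.00023441)
9041/((-2032 + x) + O) = 9041/((-2032 + 1/4266) - 1944/19) = 9041/(-8668511/4266 - 1944/19) = 9041/(-172994813/81054) = 9041*(-81054/172994813) = -732809214/172994813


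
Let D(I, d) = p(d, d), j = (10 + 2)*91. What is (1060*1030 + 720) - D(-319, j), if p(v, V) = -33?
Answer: 1092553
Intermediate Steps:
j = 1092 (j = 12*91 = 1092)
D(I, d) = -33
(1060*1030 + 720) - D(-319, j) = (1060*1030 + 720) - 1*(-33) = (1091800 + 720) + 33 = 1092520 + 33 = 1092553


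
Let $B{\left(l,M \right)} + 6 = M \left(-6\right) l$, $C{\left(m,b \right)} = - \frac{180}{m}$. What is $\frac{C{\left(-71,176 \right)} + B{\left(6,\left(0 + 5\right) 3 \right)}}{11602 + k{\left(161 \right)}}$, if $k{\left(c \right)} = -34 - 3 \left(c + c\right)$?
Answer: $- \frac{6431}{125457} \approx -0.051261$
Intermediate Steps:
$B{\left(l,M \right)} = -6 - 6 M l$ ($B{\left(l,M \right)} = -6 + M \left(-6\right) l = -6 + - 6 M l = -6 - 6 M l$)
$k{\left(c \right)} = -34 - 6 c$ ($k{\left(c \right)} = -34 - 3 \cdot 2 c = -34 - 6 c$)
$\frac{C{\left(-71,176 \right)} + B{\left(6,\left(0 + 5\right) 3 \right)}}{11602 + k{\left(161 \right)}} = \frac{- \frac{180}{-71} - \left(6 + 6 \left(0 + 5\right) 3 \cdot 6\right)}{11602 - 1000} = \frac{\left(-180\right) \left(- \frac{1}{71}\right) - \left(6 + 6 \cdot 5 \cdot 3 \cdot 6\right)}{11602 - 1000} = \frac{\frac{180}{71} - \left(6 + 90 \cdot 6\right)}{11602 - 1000} = \frac{\frac{180}{71} - 546}{10602} = \left(\frac{180}{71} - 546\right) \frac{1}{10602} = \left(- \frac{38586}{71}\right) \frac{1}{10602} = - \frac{6431}{125457}$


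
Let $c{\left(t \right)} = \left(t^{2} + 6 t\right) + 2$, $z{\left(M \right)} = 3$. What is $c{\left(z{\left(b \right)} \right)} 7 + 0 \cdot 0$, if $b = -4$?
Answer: $203$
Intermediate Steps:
$c{\left(t \right)} = 2 + t^{2} + 6 t$
$c{\left(z{\left(b \right)} \right)} 7 + 0 \cdot 0 = \left(2 + 3^{2} + 6 \cdot 3\right) 7 + 0 \cdot 0 = \left(2 + 9 + 18\right) 7 + 0 = 29 \cdot 7 + 0 = 203 + 0 = 203$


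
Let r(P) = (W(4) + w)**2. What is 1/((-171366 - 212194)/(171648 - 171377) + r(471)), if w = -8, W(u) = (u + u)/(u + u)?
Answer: -271/370281 ≈ -0.00073188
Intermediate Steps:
W(u) = 1 (W(u) = (2*u)/((2*u)) = (2*u)*(1/(2*u)) = 1)
r(P) = 49 (r(P) = (1 - 8)**2 = (-7)**2 = 49)
1/((-171366 - 212194)/(171648 - 171377) + r(471)) = 1/((-171366 - 212194)/(171648 - 171377) + 49) = 1/(-383560/271 + 49) = 1/(-370281/271) = -271/370281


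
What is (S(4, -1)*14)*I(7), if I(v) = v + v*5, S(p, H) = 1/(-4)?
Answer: -147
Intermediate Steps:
S(p, H) = -1/4
I(v) = 6*v (I(v) = v + 5*v = 6*v)
(S(4, -1)*14)*I(7) = (-1/4*14)*(6*7) = -7/2*42 = -147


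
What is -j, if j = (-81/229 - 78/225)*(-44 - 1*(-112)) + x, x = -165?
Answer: 3651847/17175 ≈ 212.63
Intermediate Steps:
j = -3651847/17175 (j = (-81/229 - 78/225)*(-44 - 1*(-112)) - 165 = (-81*1/229 - 78*1/225)*(-44 + 112) - 165 = (-81/229 - 26/75)*68 - 165 = -12029/17175*68 - 165 = -817972/17175 - 165 = -3651847/17175 ≈ -212.63)
-j = -1*(-3651847/17175) = 3651847/17175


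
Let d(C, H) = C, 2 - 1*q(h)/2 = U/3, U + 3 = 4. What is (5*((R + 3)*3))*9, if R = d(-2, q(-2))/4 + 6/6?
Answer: 945/2 ≈ 472.50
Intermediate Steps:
U = 1 (U = -3 + 4 = 1)
q(h) = 10/3 (q(h) = 4 - 2/3 = 4 - 2*⅓ = 4 - ⅔ = 10/3)
R = ½ (R = -2/4 + 6/6 = -2*¼ + 6*(⅙) = -½ + 1 = ½ ≈ 0.50000)
(5*((R + 3)*3))*9 = (5*((½ + 3)*3))*9 = (5*((7/2)*3))*9 = (5*(21/2))*9 = (105/2)*9 = 945/2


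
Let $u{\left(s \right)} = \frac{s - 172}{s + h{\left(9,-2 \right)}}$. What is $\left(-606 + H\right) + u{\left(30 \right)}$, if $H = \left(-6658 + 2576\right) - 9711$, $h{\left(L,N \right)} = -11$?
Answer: $- \frac{273723}{19} \approx -14406.0$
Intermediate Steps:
$H = -13793$ ($H = -4082 - 9711 = -13793$)
$u{\left(s \right)} = \frac{-172 + s}{-11 + s}$ ($u{\left(s \right)} = \frac{s - 172}{s - 11} = \frac{-172 + s}{-11 + s}$)
$\left(-606 + H\right) + u{\left(30 \right)} = \left(-606 - 13793\right) + \frac{-172 + 30}{-11 + 30} = -14399 + \frac{1}{19} \left(-142\right) = -14399 - \frac{142}{19} = - \frac{273723}{19}$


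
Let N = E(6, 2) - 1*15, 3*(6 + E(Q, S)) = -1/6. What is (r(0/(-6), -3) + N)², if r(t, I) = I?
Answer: 187489/324 ≈ 578.67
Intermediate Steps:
E(Q, S) = -109/18 (E(Q, S) = -6 + (-1/6)/3 = -6 + (-1*⅙)/3 = -6 + (⅓)*(-⅙) = -6 - 1/18 = -109/18)
N = -379/18 (N = -109/18 - 1*15 = -109/18 - 15 = -379/18 ≈ -21.056)
(r(0/(-6), -3) + N)² = (-3 - 379/18)² = (-433/18)² = 187489/324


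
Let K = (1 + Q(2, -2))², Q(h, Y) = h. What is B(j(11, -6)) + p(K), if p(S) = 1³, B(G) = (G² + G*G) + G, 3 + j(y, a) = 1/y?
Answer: 1817/121 ≈ 15.017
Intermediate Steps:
j(y, a) = -3 + 1/y
B(G) = G + 2*G² (B(G) = (G² + G²) + G = 2*G² + G = G + 2*G²)
K = 9 (K = (1 + 2)² = 3² = 9)
p(S) = 1
B(j(11, -6)) + p(K) = (-3 + 1/11)*(1 + 2*(-3 + 1/11)) + 1 = -32*(1 + 2*(-32/11))/11 + 1 = -32*(1 - 64/11)/11 + 1 = -32/11*(-53/11) + 1 = 1696/121 + 1 = 1817/121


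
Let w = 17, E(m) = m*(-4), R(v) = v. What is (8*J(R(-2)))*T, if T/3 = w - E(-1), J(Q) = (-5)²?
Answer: 7800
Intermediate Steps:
E(m) = -4*m
J(Q) = 25
T = 39 (T = 3*(17 - (-4)*(-1)) = 3*(17 - 1*4) = 3*(17 - 4) = 3*13 = 39)
(8*J(R(-2)))*T = (8*25)*39 = 200*39 = 7800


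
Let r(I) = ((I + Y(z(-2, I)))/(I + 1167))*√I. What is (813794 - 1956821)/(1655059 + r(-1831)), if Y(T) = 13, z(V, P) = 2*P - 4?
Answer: -208519241670914832/301927819141570255 + 344951832276*I*√1831/301927819141570255 ≈ -0.69063 + 4.8888e-5*I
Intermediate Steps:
z(V, P) = -4 + 2*P
r(I) = √I*(13 + I)/(1167 + I) (r(I) = ((I + 13)/(I + 1167))*√I = ((13 + I)/(1167 + I))*√I = √I*(13 + I)/(1167 + I))
(813794 - 1956821)/(1655059 + r(-1831)) = (813794 - 1956821)/(1655059 + √(-1831)*(13 - 1831)/(1167 - 1831)) = -1143027/(1655059 + (I*√1831)*(-1818)/(-664)) = -1143027/(1655059 + (I*√1831)*(-1/664)*(-1818)) = -1143027/(1655059 + 909*I*√1831/332)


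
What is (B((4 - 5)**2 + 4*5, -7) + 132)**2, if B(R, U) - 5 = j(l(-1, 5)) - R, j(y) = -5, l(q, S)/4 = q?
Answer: 12321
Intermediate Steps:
l(q, S) = 4*q
B(R, U) = -R (B(R, U) = 5 + (-5 - R) = -R)
(B((4 - 5)**2 + 4*5, -7) + 132)**2 = (-((4 - 5)**2 + 4*5) + 132)**2 = (-((-1)**2 + 20) + 132)**2 = (-(1 + 20) + 132)**2 = (-1*21 + 132)**2 = (-21 + 132)**2 = 111**2 = 12321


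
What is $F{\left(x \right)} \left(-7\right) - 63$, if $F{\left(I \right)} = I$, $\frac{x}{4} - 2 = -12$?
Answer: $217$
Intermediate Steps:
$x = -40$ ($x = 8 + 4 \left(-12\right) = 8 - 48 = -40$)
$F{\left(x \right)} \left(-7\right) - 63 = \left(-40\right) \left(-7\right) - 63 = 280 - 63 = 217$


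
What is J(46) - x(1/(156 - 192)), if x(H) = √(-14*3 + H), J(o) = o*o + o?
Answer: 2162 - I*√1513/6 ≈ 2162.0 - 6.4829*I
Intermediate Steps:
J(o) = o + o² (J(o) = o² + o = o + o²)
x(H) = √(-42 + H)
J(46) - x(1/(156 - 192)) = 46*(1 + 46) - √(-42 + 1/(156 - 192)) = 46*47 - √(-42 + 1/(-36)) = 2162 - √(-42 - 1/36) = 2162 - √(-1513/36) = 2162 - I*√1513/6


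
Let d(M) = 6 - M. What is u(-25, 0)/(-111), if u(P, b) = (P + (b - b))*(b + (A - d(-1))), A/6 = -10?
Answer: -1675/111 ≈ -15.090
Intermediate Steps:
A = -60 (A = 6*(-10) = -60)
u(P, b) = P*(-67 + b) (u(P, b) = (P + (b - b))*(b + (-60 - (6 - 1*(-1)))) = (P + 0)*(b + (-60 - (6 + 1))) = P*(b + (-60 - 1*7)) = P*(b + (-60 - 7)) = P*(b - 67) = P*(-67 + b))
u(-25, 0)/(-111) = -25*(-67 + 0)/(-111) = -25*(-67)*(-1/111) = 1675*(-1/111) = -1675/111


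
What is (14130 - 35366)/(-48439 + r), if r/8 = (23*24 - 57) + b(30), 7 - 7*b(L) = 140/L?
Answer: 63708/133429 ≈ 0.47747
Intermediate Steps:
b(L) = 1 - 20/L
r = 11888/3 (r = 8*((23*24 - 57) + (-20 + 30)/30) = 8*((552 - 57) + (1/30)*10) = 8*(495 + ⅓) = 8*(1486/3) = 11888/3 ≈ 3962.7)
(14130 - 35366)/(-48439 + r) = (14130 - 35366)/(-48439 + 11888/3) = -21236/(-133429/3) = -21236*(-3/133429) = 63708/133429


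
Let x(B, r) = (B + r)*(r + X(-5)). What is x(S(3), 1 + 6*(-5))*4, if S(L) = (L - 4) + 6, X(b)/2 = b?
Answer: 3744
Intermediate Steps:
X(b) = 2*b
S(L) = 2 + L (S(L) = (-4 + L) + 6 = 2 + L)
x(B, r) = (-10 + r)*(B + r) (x(B, r) = (B + r)*(r + 2*(-5)) = (B + r)*(r - 10) = (B + r)*(-10 + r) = (-10 + r)*(B + r))
x(S(3), 1 + 6*(-5))*4 = ((1 + 6*(-5))² - 10*(2 + 3) - 10*(1 + 6*(-5)) + (2 + 3)*(1 + 6*(-5)))*4 = ((1 - 30)² - 10*5 - 10*(1 - 30) + 5*(1 - 30))*4 = ((-29)² - 50 - 10*(-29) + 5*(-29))*4 = (841 - 50 + 290 - 145)*4 = 936*4 = 3744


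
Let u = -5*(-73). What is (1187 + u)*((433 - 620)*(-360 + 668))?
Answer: -89388992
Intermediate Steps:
u = 365
(1187 + u)*((433 - 620)*(-360 + 668)) = (1187 + 365)*((433 - 620)*(-360 + 668)) = 1552*(-187*308) = 1552*(-57596) = -89388992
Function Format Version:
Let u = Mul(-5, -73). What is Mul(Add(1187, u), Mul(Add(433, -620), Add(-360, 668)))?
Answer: -89388992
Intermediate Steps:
u = 365
Mul(Add(1187, u), Mul(Add(433, -620), Add(-360, 668))) = Mul(Add(1187, 365), Mul(Add(433, -620), Add(-360, 668))) = Mul(1552, Mul(-187, 308)) = Mul(1552, -57596) = -89388992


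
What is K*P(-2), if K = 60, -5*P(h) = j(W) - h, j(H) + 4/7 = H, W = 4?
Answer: -456/7 ≈ -65.143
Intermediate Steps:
j(H) = -4/7 + H
P(h) = -24/35 + h/5 (P(h) = -((-4/7 + 4) - h)/5 = -(24/7 - h)/5 = -24/35 + h/5)
K*P(-2) = 60*(-24/35 + (⅕)*(-2)) = 60*(-24/35 - ⅖) = 60*(-38/35) = -456/7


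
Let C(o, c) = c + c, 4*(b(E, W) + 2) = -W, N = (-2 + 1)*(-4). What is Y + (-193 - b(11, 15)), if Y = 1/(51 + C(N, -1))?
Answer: -36697/196 ≈ -187.23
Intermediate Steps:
N = 4 (N = -1*(-4) = 4)
b(E, W) = -2 - W/4 (b(E, W) = -2 + (-W)/4 = -2 - W/4)
C(o, c) = 2*c
Y = 1/49 (Y = 1/(51 + 2*(-1)) = 1/(51 - 2) = 1/49 ≈ 0.020408)
Y + (-193 - b(11, 15)) = 1/49 + (-193 - (-2 - ¼*15)) = 1/49 + (-193 - (-2 - 15/4)) = 1/49 + (-193 - 1*(-23/4)) = 1/49 + (-193 + 23/4) = 1/49 - 749/4 = -36697/196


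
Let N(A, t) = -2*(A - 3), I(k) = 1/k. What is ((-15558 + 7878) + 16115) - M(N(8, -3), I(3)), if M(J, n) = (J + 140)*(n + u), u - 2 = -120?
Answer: 71195/3 ≈ 23732.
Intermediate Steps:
u = -118 (u = 2 - 120 = -118)
I(k) = 1/k
N(A, t) = 6 - 2*A (N(A, t) = -2*(-3 + A) = 6 - 2*A)
M(J, n) = (-118 + n)*(140 + J) (M(J, n) = (J + 140)*(n - 118) = (140 + J)*(-118 + n) = (-118 + n)*(140 + J))
((-15558 + 7878) + 16115) - M(N(8, -3), I(3)) = ((-15558 + 7878) + 16115) - (-16520 - 118*(6 - 2*8) + 140/3 + (6 - 2*8)/3) = (-7680 + 16115) - (-16520 - 118*(6 - 16) + 140*(⅓) + (6 - 16)*(⅓)) = 8435 - (-16520 - 118*(-10) + 140/3 - 10*⅓) = 8435 - (-16520 + 1180 + 140/3 - 10/3) = 8435 - 1*(-45890/3) = 8435 + 45890/3 = 71195/3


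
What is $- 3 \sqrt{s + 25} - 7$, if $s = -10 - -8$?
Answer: $-7 - 3 \sqrt{23} \approx -21.387$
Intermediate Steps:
$s = -2$ ($s = -10 + 8 = -2$)
$- 3 \sqrt{s + 25} - 7 = - 3 \sqrt{-2 + 25} - 7 = - 3 \sqrt{23} - 7 = -7 - 3 \sqrt{23}$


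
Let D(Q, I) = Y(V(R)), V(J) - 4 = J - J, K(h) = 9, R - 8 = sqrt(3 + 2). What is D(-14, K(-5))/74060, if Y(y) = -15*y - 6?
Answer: -33/37030 ≈ -0.00089117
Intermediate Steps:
R = 8 + sqrt(5) (R = 8 + sqrt(3 + 2) = 8 + sqrt(5) ≈ 10.236)
V(J) = 4 (V(J) = 4 + (J - J) = 4 + 0 = 4)
Y(y) = -6 - 15*y
D(Q, I) = -66 (D(Q, I) = -6 - 15*4 = -6 - 60 = -66)
D(-14, K(-5))/74060 = -66/74060 = -66*1/74060 = -33/37030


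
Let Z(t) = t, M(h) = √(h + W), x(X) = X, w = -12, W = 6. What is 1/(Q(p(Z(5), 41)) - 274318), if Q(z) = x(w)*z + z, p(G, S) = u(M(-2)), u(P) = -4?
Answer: -1/274274 ≈ -3.6460e-6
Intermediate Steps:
M(h) = √(6 + h) (M(h) = √(h + 6) = √(6 + h))
p(G, S) = -4
Q(z) = -11*z (Q(z) = -12*z + z = -11*z)
1/(Q(p(Z(5), 41)) - 274318) = 1/(-11*(-4) - 274318) = 1/(44 - 274318) = 1/(-274274) = -1/274274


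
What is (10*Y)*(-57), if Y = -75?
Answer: 42750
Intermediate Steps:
(10*Y)*(-57) = (10*(-75))*(-57) = -750*(-57) = 42750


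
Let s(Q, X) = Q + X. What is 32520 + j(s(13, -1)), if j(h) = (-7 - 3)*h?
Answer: 32400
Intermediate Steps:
j(h) = -10*h
32520 + j(s(13, -1)) = 32520 - 10*(13 - 1) = 32520 - 10*12 = 32520 - 120 = 32400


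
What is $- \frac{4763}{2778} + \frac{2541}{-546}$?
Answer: $- \frac{114994}{18057} \approx -6.3684$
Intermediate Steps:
$- \frac{4763}{2778} + \frac{2541}{-546} = \left(-4763\right) \frac{1}{2778} + 2541 \left(- \frac{1}{546}\right) = - \frac{4763}{2778} - \frac{121}{26} = - \frac{114994}{18057}$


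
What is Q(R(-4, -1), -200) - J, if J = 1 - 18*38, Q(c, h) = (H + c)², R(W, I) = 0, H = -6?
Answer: 719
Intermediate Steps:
Q(c, h) = (-6 + c)²
J = -683 (J = 1 - 684 = -683)
Q(R(-4, -1), -200) - J = (-6 + 0)² - 1*(-683) = (-6)² + 683 = 36 + 683 = 719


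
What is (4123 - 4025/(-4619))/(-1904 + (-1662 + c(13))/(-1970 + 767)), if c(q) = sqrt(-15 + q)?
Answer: -26224428934610550/12099087867818369 + 11457469443*I*sqrt(2)/12099087867818369 ≈ -2.1675 + 1.3392e-6*I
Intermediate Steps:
(4123 - 4025/(-4619))/(-1904 + (-1662 + c(13))/(-1970 + 767)) = (4123 - 4025/(-4619))/(-1904 + (-1662 + sqrt(-15 + 13))/(-1970 + 767)) = (4123 - 4025*(-1/4619))/(-1904 + (-1662 + sqrt(-2))/(-1203)) = (4123 + 4025/4619)/(-1904 + (-1662 + I*sqrt(2))*(-1/1203)) = 19048162/(4619*(-1904 + (554/401 - I*sqrt(2)/1203))) = 19048162/(4619*(-762950/401 - I*sqrt(2)/1203))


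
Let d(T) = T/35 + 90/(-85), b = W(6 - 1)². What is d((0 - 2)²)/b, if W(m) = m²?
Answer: -562/371875 ≈ -0.0015113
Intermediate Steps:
b = 625 (b = ((6 - 1)²)² = (5²)² = 25² = 625)
d(T) = -18/17 + T/35 (d(T) = T*(1/35) + 90*(-1/85) = T/35 - 18/17 = -18/17 + T/35)
d((0 - 2)²)/b = (-18/17 + (0 - 2)²/35)/625 = (-18/17 + (1/35)*(-2)²)*(1/625) = (-18/17 + (1/35)*4)*(1/625) = (-18/17 + 4/35)*(1/625) = -562/595*1/625 = -562/371875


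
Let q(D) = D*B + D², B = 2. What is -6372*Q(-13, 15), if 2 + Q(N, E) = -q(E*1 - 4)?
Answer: 923940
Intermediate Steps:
q(D) = D² + 2*D (q(D) = D*2 + D² = 2*D + D² = D² + 2*D)
Q(N, E) = -2 - (-4 + E)*(-2 + E) (Q(N, E) = -2 - (E*1 - 4)*(2 + (E*1 - 4)) = -2 - (E - 4)*(2 + (E - 4)) = -2 - (-4 + E)*(2 + (-4 + E)) = -2 - (-4 + E)*(-2 + E))
-6372*Q(-13, 15) = -6372*(-10 - 1*15² + 6*15) = -6372*(-10 - 1*225 + 90) = -6372*(-10 - 225 + 90) = -6372*(-145) = 923940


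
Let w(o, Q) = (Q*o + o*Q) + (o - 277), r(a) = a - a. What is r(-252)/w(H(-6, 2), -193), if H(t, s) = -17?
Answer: 0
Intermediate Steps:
r(a) = 0
w(o, Q) = -277 + o + 2*Q*o (w(o, Q) = (Q*o + Q*o) + (-277 + o) = 2*Q*o + (-277 + o) = -277 + o + 2*Q*o)
r(-252)/w(H(-6, 2), -193) = 0/(-277 - 17 + 2*(-193)*(-17)) = 0/(-277 - 17 + 6562) = 0/6268 = 0*(1/6268) = 0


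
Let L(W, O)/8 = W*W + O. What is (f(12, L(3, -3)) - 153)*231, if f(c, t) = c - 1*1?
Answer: -32802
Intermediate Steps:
L(W, O) = 8*O + 8*W² (L(W, O) = 8*(W*W + O) = 8*(W² + O) = 8*(O + W²) = 8*O + 8*W²)
f(c, t) = -1 + c (f(c, t) = c - 1 = -1 + c)
(f(12, L(3, -3)) - 153)*231 = ((-1 + 12) - 153)*231 = (11 - 153)*231 = -142*231 = -32802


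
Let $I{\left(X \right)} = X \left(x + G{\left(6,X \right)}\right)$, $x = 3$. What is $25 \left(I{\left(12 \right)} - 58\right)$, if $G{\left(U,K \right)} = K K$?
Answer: $42650$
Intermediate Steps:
$G{\left(U,K \right)} = K^{2}$
$I{\left(X \right)} = X \left(3 + X^{2}\right)$
$25 \left(I{\left(12 \right)} - 58\right) = 25 \left(12 \left(3 + 12^{2}\right) - 58\right) = 25 \left(12 \left(3 + 144\right) - 58\right) = 25 \left(12 \cdot 147 - 58\right) = 25 \left(1764 - 58\right) = 25 \cdot 1706 = 42650$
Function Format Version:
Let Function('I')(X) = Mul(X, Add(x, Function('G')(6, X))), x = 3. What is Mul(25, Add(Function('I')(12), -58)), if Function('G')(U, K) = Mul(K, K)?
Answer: 42650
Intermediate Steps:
Function('G')(U, K) = Pow(K, 2)
Function('I')(X) = Mul(X, Add(3, Pow(X, 2)))
Mul(25, Add(Function('I')(12), -58)) = Mul(25, Add(Mul(12, Add(3, Pow(12, 2))), -58)) = Mul(25, Add(Mul(12, Add(3, 144)), -58)) = Mul(25, Add(Mul(12, 147), -58)) = Mul(25, Add(1764, -58)) = Mul(25, 1706) = 42650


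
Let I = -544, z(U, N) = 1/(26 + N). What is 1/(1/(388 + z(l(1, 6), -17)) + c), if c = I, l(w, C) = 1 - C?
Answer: -3493/1900183 ≈ -0.0018382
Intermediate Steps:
c = -544
1/(1/(388 + z(l(1, 6), -17)) + c) = 1/(1/(388 + 1/(26 - 17)) - 544) = 1/(1/(388 + 1/9) - 544) = 1/(1/(388 + ⅑) - 544) = 1/(1/(3493/9) - 544) = 1/(9/3493 - 544) = 1/(-1900183/3493) = -3493/1900183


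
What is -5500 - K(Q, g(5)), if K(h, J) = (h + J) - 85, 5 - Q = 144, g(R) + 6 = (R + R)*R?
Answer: -5320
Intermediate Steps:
g(R) = -6 + 2*R**2 (g(R) = -6 + (R + R)*R = -6 + (2*R)*R = -6 + 2*R**2)
Q = -139 (Q = 5 - 1*144 = 5 - 144 = -139)
K(h, J) = -85 + J + h (K(h, J) = (J + h) - 85 = -85 + J + h)
-5500 - K(Q, g(5)) = -5500 - (-85 + (-6 + 2*5**2) - 139) = -5500 - (-85 + (-6 + 2*25) - 139) = -5500 - (-85 + (-6 + 50) - 139) = -5500 - (-85 + 44 - 139) = -5500 - 1*(-180) = -5500 + 180 = -5320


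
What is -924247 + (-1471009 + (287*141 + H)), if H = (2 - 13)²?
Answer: -2354668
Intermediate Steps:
H = 121 (H = (-11)² = 121)
-924247 + (-1471009 + (287*141 + H)) = -924247 + (-1471009 + (287*141 + 121)) = -924247 + (-1471009 + (40467 + 121)) = -924247 + (-1471009 + 40588) = -924247 - 1430421 = -2354668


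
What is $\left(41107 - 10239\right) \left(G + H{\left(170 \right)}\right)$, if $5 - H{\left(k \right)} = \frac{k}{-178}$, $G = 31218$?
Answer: $\frac{85780072976}{89} \approx 9.6382 \cdot 10^{8}$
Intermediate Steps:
$H{\left(k \right)} = 5 + \frac{k}{178}$ ($H{\left(k \right)} = 5 - \frac{k}{-178} = 5 - k \left(- \frac{1}{178}\right) = 5 - - \frac{k}{178} = 5 + \frac{k}{178}$)
$\left(41107 - 10239\right) \left(G + H{\left(170 \right)}\right) = \left(41107 - 10239\right) \left(31218 + \left(5 + \frac{1}{178} \cdot 170\right)\right) = 30868 \left(31218 + \left(5 + \frac{85}{89}\right)\right) = 30868 \left(31218 + \frac{530}{89}\right) = 30868 \cdot \frac{2778932}{89} = \frac{85780072976}{89}$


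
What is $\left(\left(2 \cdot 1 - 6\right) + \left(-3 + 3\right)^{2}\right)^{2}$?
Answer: $16$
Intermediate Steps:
$\left(\left(2 \cdot 1 - 6\right) + \left(-3 + 3\right)^{2}\right)^{2} = \left(\left(2 - 6\right) + 0^{2}\right)^{2} = \left(-4 + 0\right)^{2} = \left(-4\right)^{2} = 16$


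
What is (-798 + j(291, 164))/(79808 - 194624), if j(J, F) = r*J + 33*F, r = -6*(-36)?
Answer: -865/1472 ≈ -0.58764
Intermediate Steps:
r = 216
j(J, F) = 33*F + 216*J (j(J, F) = 216*J + 33*F = 33*F + 216*J)
(-798 + j(291, 164))/(79808 - 194624) = (-798 + (33*164 + 216*291))/(79808 - 194624) = (-798 + (5412 + 62856))/(-114816) = (-798 + 68268)*(-1/114816) = 67470*(-1/114816) = -865/1472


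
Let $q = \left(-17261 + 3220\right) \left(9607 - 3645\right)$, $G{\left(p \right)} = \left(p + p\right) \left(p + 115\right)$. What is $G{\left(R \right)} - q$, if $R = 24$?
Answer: $83719114$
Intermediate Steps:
$G{\left(p \right)} = 2 p \left(115 + p\right)$
$q = -83712442$ ($q = \left(-14041\right) 5962 = -83712442$)
$G{\left(R \right)} - q = 2 \cdot 24 \left(115 + 24\right) - -83712442 = 2 \cdot 24 \cdot 139 + 83712442 = 6672 + 83712442 = 83719114$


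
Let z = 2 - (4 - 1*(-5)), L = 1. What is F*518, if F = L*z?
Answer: -3626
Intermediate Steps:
z = -7 (z = 2 - (4 + 5) = 2 - 1*9 = 2 - 9 = -7)
F = -7 (F = 1*(-7) = -7)
F*518 = -7*518 = -3626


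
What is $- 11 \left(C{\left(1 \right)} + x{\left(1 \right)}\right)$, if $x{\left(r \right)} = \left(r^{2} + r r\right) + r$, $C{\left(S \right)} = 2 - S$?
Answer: $-44$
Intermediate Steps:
$x{\left(r \right)} = r + 2 r^{2}$ ($x{\left(r \right)} = \left(r^{2} + r^{2}\right) + r = 2 r^{2} + r = r + 2 r^{2}$)
$- 11 \left(C{\left(1 \right)} + x{\left(1 \right)}\right) = - 11 \left(\left(2 - 1\right) + 1 \left(1 + 2 \cdot 1\right)\right) = - 11 \left(\left(2 - 1\right) + 1 \left(1 + 2\right)\right) = - 11 \left(1 + 1 \cdot 3\right) = - 11 \left(1 + 3\right) = \left(-11\right) 4 = -44$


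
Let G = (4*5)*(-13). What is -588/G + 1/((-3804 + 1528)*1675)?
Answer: 112081607/49559900 ≈ 2.2615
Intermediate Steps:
G = -260 (G = 20*(-13) = -260)
-588/G + 1/((-3804 + 1528)*1675) = -588/(-260) + 1/((-3804 + 1528)*1675) = -588*(-1/260) + (1/1675)/(-2276) = 147/65 - 1/2276*1/1675 = 147/65 - 1/3812300 = 112081607/49559900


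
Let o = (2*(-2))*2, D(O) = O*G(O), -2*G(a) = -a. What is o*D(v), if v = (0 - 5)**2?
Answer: -2500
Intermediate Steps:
G(a) = a/2 (G(a) = -(-1)*a/2 = a/2)
v = 25 (v = (-5)**2 = 25)
D(O) = O**2/2 (D(O) = O*(O/2) = O**2/2)
o = -8 (o = -4*2 = -8)
o*D(v) = -4*25**2 = -4*625 = -8*625/2 = -2500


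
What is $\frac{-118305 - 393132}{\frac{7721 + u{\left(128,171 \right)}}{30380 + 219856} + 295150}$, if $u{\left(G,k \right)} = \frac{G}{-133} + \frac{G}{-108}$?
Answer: $- \frac{459575997333012}{265221072759799} \approx -1.7328$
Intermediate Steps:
$u{\left(G,k \right)} = - \frac{241 G}{14364}$ ($u{\left(G,k \right)} = G \left(- \frac{1}{133}\right) + G \left(- \frac{1}{108}\right) = - \frac{G}{133} - \frac{G}{108} = - \frac{241 G}{14364}$)
$\frac{-118305 - 393132}{\frac{7721 + u{\left(128,171 \right)}}{30380 + 219856} + 295150} = \frac{-118305 - 393132}{\frac{7721 - \frac{7712}{3591}}{30380 + 219856} + 295150} = - \frac{511437}{\frac{7721 - \frac{7712}{3591}}{250236} + 295150} = - \frac{511437}{\frac{27718399}{3591} \cdot \frac{1}{250236} + 295150} = - \frac{511437}{\frac{27718399}{898597476} + 295150} = - \frac{511437}{\frac{265221072759799}{898597476}} = \left(-511437\right) \frac{898597476}{265221072759799} = - \frac{459575997333012}{265221072759799}$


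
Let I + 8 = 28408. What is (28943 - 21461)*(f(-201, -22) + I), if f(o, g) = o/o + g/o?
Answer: 14237305762/67 ≈ 2.1250e+8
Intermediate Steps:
f(o, g) = 1 + g/o
I = 28400 (I = -8 + 28408 = 28400)
(28943 - 21461)*(f(-201, -22) + I) = (28943 - 21461)*((-22 - 201)/(-201) + 28400) = 7482*(-1/201*(-223) + 28400) = 7482*(223/201 + 28400) = 7482*(5708623/201) = 14237305762/67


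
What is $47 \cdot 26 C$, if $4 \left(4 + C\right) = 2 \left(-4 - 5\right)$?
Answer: $-10387$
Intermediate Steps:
$C = - \frac{17}{2}$ ($C = -4 + \frac{2 \left(-4 - 5\right)}{4} = -4 + \frac{2 \left(-9\right)}{4} = -4 + \frac{1}{4} \left(-18\right) = -4 - \frac{9}{2} = - \frac{17}{2} \approx -8.5$)
$47 \cdot 26 C = 47 \cdot 26 \left(- \frac{17}{2}\right) = 1222 \left(- \frac{17}{2}\right) = -10387$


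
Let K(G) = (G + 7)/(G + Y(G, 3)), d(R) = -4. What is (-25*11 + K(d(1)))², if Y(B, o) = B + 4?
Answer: 1216609/16 ≈ 76038.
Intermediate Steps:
Y(B, o) = 4 + B
K(G) = (7 + G)/(4 + 2*G) (K(G) = (G + 7)/(G + (4 + G)) = (7 + G)/(4 + 2*G))
(-25*11 + K(d(1)))² = (-25*11 + (7 - 4)/(2*(2 - 4)))² = (-275 + (½)*3/(-2))² = (-275 + (½)*(-½)*3)² = (-275 - ¾)² = (-1103/4)² = 1216609/16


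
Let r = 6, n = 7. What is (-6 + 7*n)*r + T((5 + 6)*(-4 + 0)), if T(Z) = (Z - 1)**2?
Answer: 2283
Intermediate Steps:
T(Z) = (-1 + Z)**2
(-6 + 7*n)*r + T((5 + 6)*(-4 + 0)) = (-6 + 7*7)*6 + (-1 + (5 + 6)*(-4 + 0))**2 = (-6 + 49)*6 + (-1 + 11*(-4))**2 = 43*6 + (-1 - 44)**2 = 258 + (-45)**2 = 258 + 2025 = 2283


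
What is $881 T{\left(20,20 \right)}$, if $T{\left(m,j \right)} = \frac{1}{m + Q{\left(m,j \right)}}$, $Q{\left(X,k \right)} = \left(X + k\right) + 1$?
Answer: $\frac{881}{61} \approx 14.443$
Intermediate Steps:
$Q{\left(X,k \right)} = 1 + X + k$
$T{\left(m,j \right)} = \frac{1}{1 + j + 2 m}$ ($T{\left(m,j \right)} = \frac{1}{m + \left(1 + m + j\right)} = \frac{1}{m + \left(1 + j + m\right)} = \frac{1}{1 + j + 2 m}$)
$881 T{\left(20,20 \right)} = \frac{881}{1 + 20 + 2 \cdot 20} = \frac{881}{1 + 20 + 40} = \frac{881}{61}$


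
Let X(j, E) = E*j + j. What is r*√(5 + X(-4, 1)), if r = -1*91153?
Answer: -91153*I*√3 ≈ -1.5788e+5*I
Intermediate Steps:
X(j, E) = j + E*j
r = -91153
r*√(5 + X(-4, 1)) = -91153*√(5 - 4*(1 + 1)) = -91153*√(5 - 4*2) = -91153*√(5 - 8) = -91153*I*√3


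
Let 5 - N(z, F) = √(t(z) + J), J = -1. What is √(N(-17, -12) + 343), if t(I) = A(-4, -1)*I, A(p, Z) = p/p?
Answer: √(348 - 3*I*√2) ≈ 18.655 - 0.1137*I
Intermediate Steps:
A(p, Z) = 1
t(I) = I (t(I) = 1*I = I)
N(z, F) = 5 - √(-1 + z) (N(z, F) = 5 - √(z - 1) = 5 - √(-1 + z))
√(N(-17, -12) + 343) = √((5 - √(-1 - 17)) + 343) = √((5 - √(-18)) + 343) = √((5 - 3*I*√2) + 343) = √(348 - 3*I*√2)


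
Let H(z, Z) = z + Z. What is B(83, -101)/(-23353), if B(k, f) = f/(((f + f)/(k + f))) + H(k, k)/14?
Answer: -20/163471 ≈ -0.00012235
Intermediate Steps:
H(z, Z) = Z + z
B(k, f) = f/2 + 9*k/14 (B(k, f) = f/(((f + f)/(k + f))) + (k + k)/14 = f/(((2*f)/(f + k))) + (2*k)*(1/14) = f/((2*f/(f + k))) + k/7 = f*((f + k)/(2*f)) + k/7 = (f/2 + k/2) + k/7 = f/2 + 9*k/14)
B(83, -101)/(-23353) = ((½)*(-101) + (9/14)*83)/(-23353) = (-101/2 + 747/14)*(-1/23353) = (20/7)*(-1/23353) = -20/163471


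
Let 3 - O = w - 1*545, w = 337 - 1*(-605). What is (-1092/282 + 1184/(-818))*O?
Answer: 40291228/19223 ≈ 2096.0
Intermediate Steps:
w = 942 (w = 337 + 605 = 942)
O = -394 (O = 3 - (942 - 1*545) = 3 - (942 - 545) = 3 - 1*397 = 3 - 397 = -394)
(-1092/282 + 1184/(-818))*O = (-1092/282 + 1184/(-818))*(-394) = (-1092*1/282 + 1184*(-1/818))*(-394) = (-182/47 - 592/409)*(-394) = -102262/19223*(-394) = 40291228/19223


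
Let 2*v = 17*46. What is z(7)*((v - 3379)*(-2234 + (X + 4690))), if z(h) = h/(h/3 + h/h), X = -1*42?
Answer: -75736836/5 ≈ -1.5147e+7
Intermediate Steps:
X = -42
v = 391 (v = (17*46)/2 = (½)*782 = 391)
z(h) = h/(1 + h/3) (z(h) = h/(h*(⅓) + 1) = h/(h/3 + 1) = h/(1 + h/3))
z(7)*((v - 3379)*(-2234 + (X + 4690))) = (3*7/(3 + 7))*((391 - 3379)*(-2234 + (-42 + 4690))) = (3*7/10)*(-2988*(-2234 + 4648)) = (3*7*(⅒))*(-2988*2414) = (21/10)*(-7213032) = -75736836/5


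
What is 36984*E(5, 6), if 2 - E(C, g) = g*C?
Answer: -1035552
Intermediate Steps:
E(C, g) = 2 - C*g (E(C, g) = 2 - g*C = 2 - C*g)
36984*E(5, 6) = 36984*(2 - 1*5*6) = 36984*(2 - 30) = 36984*(-28) = -1035552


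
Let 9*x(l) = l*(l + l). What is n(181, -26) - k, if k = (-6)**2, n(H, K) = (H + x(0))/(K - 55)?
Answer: -3097/81 ≈ -38.235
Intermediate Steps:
x(l) = 2*l**2/9 (x(l) = (l*(l + l))/9 = (l*(2*l))/9 = (2*l**2)/9 = 2*l**2/9)
n(H, K) = H/(-55 + K) (n(H, K) = (H + (2/9)*0**2)/(K - 55) = (H + (2/9)*0)/(-55 + K) = (H + 0)/(-55 + K) = H/(-55 + K))
k = 36
n(181, -26) - k = 181/(-55 - 26) - 1*36 = 181/(-81) - 36 = 181*(-1/81) - 36 = -181/81 - 36 = -3097/81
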